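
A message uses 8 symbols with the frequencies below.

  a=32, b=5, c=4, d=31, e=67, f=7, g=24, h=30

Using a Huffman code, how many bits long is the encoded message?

Merge the two smallest weights repeatedly:
merge c(4) and b(5): 9
merge f(7) and 9: 16
merge 16 and g(24): 40
merge h(30) and d(31): 61
merge a(32) and 40: 72
merge 61 and e(67): 128
merge 72 and 128: 200
Each symbol's bit-cost is frequency × depth; summing gives 526 bits (equivalently 9 + 16 + 40 + 61 + 72 + 128 + 200).

526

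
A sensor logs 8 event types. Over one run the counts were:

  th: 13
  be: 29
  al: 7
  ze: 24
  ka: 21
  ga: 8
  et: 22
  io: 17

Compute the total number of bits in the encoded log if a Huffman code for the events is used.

409

Greedily combine the two least-frequent nodes:
al(7) + ga(8) → 15
th(13) + 15 → 28
io(17) + ka(21) → 38
et(22) + ze(24) → 46
28 + be(29) → 57
38 + 46 → 84
57 + 84 → 141
The encoded length is the sum of every internal node's weight: 15 + 28 + 38 + 46 + 57 + 84 + 141 = 409 bits.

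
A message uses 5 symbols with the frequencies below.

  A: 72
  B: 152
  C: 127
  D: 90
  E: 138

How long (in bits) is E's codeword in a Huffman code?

Repeatedly merge the two smallest:
merge A(72) and D(90): 162
merge C(127) and E(138): 265
merge B(152) and 162: 314
merge 265 and 314: 579
The subtree containing E is merged 2 times, so code length = 2.

2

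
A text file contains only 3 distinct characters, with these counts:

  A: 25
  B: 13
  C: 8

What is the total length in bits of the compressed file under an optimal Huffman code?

67

Build the Huffman tree bottom-up:
C(8) + B(13) → 21
21 + A(25) → 46
Each symbol's bit-cost is frequency × depth; summing gives 67 bits (equivalently 21 + 46).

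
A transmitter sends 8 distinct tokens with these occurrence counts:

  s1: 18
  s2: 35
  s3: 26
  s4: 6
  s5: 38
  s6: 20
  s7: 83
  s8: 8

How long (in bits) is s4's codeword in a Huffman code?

5

Build the tree from the bottom:
combine s4(6), s8(8) → 14
combine 14, s1(18) → 32
combine s6(20), s3(26) → 46
combine 32, s2(35) → 67
combine s5(38), 46 → 84
combine 67, s7(83) → 150
combine 84, 150 → 234
s4 sits 5 levels below the root, so its codeword is 5 bits.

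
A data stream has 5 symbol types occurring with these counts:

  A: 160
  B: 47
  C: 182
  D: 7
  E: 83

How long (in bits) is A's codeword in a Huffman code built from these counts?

Huffman merges, smallest pair first:
D(7) + B(47) → 54
54 + E(83) → 137
137 + A(160) → 297
C(182) + 297 → 479
A's leaf is at depth 2, giving a 2-bit codeword.

2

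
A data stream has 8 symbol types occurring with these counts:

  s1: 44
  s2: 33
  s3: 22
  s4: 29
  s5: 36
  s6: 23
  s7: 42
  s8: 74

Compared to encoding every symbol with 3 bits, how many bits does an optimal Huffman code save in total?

29

Fixed-length: 3 bits × 303 symbols = 909 bits.
Huffman merges:
combine s3(22), s6(23) → 45
combine s4(29), s2(33) → 62
combine s5(36), s7(42) → 78
combine s1(44), 45 → 89
combine 62, s8(74) → 136
combine 78, 89 → 167
combine 136, 167 → 303
Huffman total = 45 + 62 + 78 + 89 + 136 + 167 + 303 = 880 bits.
Saving = 909 − 880 = 29 bits.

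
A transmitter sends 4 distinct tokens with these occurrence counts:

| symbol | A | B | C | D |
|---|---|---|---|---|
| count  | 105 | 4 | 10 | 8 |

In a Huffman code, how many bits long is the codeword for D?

3

Huffman merges, smallest pair first:
merge B(4) and D(8): 12
merge C(10) and 12: 22
merge 22 and A(105): 127
D sits 3 levels below the root, so its codeword is 3 bits.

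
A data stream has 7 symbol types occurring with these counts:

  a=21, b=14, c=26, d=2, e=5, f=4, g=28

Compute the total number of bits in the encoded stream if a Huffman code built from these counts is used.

Greedily combine the two least-frequent nodes:
d(2) + f(4) → 6
e(5) + 6 → 11
11 + b(14) → 25
a(21) + 25 → 46
c(26) + g(28) → 54
46 + 54 → 100
The encoded length is the sum of every internal node's weight: 6 + 11 + 25 + 46 + 54 + 100 = 242 bits.

242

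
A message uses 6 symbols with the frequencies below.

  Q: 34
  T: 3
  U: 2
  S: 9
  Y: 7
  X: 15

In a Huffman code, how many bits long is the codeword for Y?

Build the tree from the bottom:
combine U(2), T(3) → 5
combine 5, Y(7) → 12
combine S(9), 12 → 21
combine X(15), 21 → 36
combine Q(34), 36 → 70
Y's leaf is at depth 4, giving a 4-bit codeword.

4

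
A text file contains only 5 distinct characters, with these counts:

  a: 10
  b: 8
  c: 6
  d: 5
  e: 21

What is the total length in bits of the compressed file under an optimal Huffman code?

Greedily combine the two least-frequent nodes:
combine d(5), c(6) → 11
combine b(8), a(10) → 18
combine 11, 18 → 29
combine e(21), 29 → 50
Total encoded bits = sum of merged weights = 11 + 18 + 29 + 50 = 108.

108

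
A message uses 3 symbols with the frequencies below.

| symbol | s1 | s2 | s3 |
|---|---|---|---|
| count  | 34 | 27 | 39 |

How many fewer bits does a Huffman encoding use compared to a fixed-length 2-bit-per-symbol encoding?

Fixed-length: 2 bits × 100 symbols = 200 bits.
Huffman merges:
combine s2(27), s1(34) → 61
combine s3(39), 61 → 100
Huffman total = 61 + 100 = 161 bits.
Saving = 200 − 161 = 39 bits.

39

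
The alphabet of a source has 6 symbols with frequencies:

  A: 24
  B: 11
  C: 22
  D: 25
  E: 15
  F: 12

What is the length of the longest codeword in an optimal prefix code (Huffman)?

Merge the two lowest-weight nodes at each step:
combine B(11), F(12) → 23
combine E(15), C(22) → 37
combine 23, A(24) → 47
combine D(25), 37 → 62
combine 47, 62 → 109
Maximum depth reached is 3.

3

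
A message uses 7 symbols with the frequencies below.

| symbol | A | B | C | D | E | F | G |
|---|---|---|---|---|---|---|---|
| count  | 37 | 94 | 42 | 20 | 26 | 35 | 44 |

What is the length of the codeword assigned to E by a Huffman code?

Build the tree from the bottom:
merge D(20) and E(26): 46
merge F(35) and A(37): 72
merge C(42) and G(44): 86
merge 46 and 72: 118
merge 86 and B(94): 180
merge 118 and 180: 298
E's leaf is at depth 3, giving a 3-bit codeword.

3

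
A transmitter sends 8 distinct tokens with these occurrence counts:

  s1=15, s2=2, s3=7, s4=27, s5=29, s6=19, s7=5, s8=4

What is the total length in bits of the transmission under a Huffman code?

284

Merge the two smallest weights repeatedly:
s2(2) + s8(4) → 6
s7(5) + 6 → 11
s3(7) + 11 → 18
s1(15) + 18 → 33
s6(19) + s4(27) → 46
s5(29) + 33 → 62
46 + 62 → 108
The encoded length is the sum of every internal node's weight: 6 + 11 + 18 + 33 + 46 + 62 + 108 = 284 bits.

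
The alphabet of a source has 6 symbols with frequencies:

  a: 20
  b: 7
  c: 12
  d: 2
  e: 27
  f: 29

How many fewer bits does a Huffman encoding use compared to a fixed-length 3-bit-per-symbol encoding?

67

Fixed-length: 3 bits × 97 symbols = 291 bits.
Huffman merges:
combine d(2), b(7) → 9
combine 9, c(12) → 21
combine a(20), 21 → 41
combine e(27), f(29) → 56
combine 41, 56 → 97
Huffman total = 9 + 21 + 41 + 56 + 97 = 224 bits.
Saving = 291 − 224 = 67 bits.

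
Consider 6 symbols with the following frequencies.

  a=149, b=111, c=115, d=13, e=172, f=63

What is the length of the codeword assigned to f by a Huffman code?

Repeatedly merge the two smallest:
merge d(13) and f(63): 76
merge 76 and b(111): 187
merge c(115) and a(149): 264
merge e(172) and 187: 359
merge 264 and 359: 623
f's leaf is at depth 4, giving a 4-bit codeword.

4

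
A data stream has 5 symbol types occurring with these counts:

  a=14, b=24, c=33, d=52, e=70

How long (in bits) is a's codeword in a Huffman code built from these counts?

3

Build the tree from the bottom:
merge a(14) and b(24): 38
merge c(33) and 38: 71
merge d(52) and e(70): 122
merge 71 and 122: 193
The subtree containing a is merged 3 times, so code length = 3.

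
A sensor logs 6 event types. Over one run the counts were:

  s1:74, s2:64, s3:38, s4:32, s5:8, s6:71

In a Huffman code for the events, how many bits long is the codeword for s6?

Build the tree from the bottom:
merge s5(8) and s4(32): 40
merge s3(38) and 40: 78
merge s2(64) and s6(71): 135
merge s1(74) and 78: 152
merge 135 and 152: 287
s6 sits 2 levels below the root, so its codeword is 2 bits.

2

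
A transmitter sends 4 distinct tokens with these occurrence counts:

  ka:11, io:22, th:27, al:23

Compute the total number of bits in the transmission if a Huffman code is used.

166

Greedily combine the two least-frequent nodes:
combine ka(11), io(22) → 33
combine al(23), th(27) → 50
combine 33, 50 → 83
Each symbol's bit-cost is frequency × depth; summing gives 166 bits (equivalently 33 + 50 + 83).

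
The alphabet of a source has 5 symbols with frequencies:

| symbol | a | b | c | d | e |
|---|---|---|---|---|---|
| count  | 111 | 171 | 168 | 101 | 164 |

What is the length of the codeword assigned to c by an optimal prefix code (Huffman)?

2

Huffman merges, smallest pair first:
d(101) + a(111) → 212
e(164) + c(168) → 332
b(171) + 212 → 383
332 + 383 → 715
c sits 2 levels below the root, so its codeword is 2 bits.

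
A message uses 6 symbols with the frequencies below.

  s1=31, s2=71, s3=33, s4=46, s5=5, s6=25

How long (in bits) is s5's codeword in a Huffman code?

Build the tree from the bottom:
combine s5(5), s6(25) → 30
combine 30, s1(31) → 61
combine s3(33), s4(46) → 79
combine 61, s2(71) → 132
combine 79, 132 → 211
s5's leaf is at depth 4, giving a 4-bit codeword.

4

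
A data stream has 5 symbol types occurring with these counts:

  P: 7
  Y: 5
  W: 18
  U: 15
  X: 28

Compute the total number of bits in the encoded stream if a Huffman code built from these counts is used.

Greedily combine the two least-frequent nodes:
Y(5) + P(7) → 12
12 + U(15) → 27
W(18) + 27 → 45
X(28) + 45 → 73
The encoded length is the sum of every internal node's weight: 12 + 27 + 45 + 73 = 157 bits.

157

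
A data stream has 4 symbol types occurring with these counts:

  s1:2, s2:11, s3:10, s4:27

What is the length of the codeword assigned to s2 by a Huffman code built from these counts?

2

Build the tree from the bottom:
s1(2) + s3(10) → 12
s2(11) + 12 → 23
23 + s4(27) → 50
s2's leaf is at depth 2, giving a 2-bit codeword.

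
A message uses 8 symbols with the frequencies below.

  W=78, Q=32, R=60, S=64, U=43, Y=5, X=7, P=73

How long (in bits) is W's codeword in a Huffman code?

Build the tree from the bottom:
merge Y(5) and X(7): 12
merge 12 and Q(32): 44
merge U(43) and 44: 87
merge R(60) and S(64): 124
merge P(73) and W(78): 151
merge 87 and 124: 211
merge 151 and 211: 362
W sits 2 levels below the root, so its codeword is 2 bits.

2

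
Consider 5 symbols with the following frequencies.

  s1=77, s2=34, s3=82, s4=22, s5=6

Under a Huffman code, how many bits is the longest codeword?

Merge the two lowest-weight nodes at each step:
s5(6) + s4(22) → 28
28 + s2(34) → 62
62 + s1(77) → 139
s3(82) + 139 → 221
Maximum depth reached is 4.

4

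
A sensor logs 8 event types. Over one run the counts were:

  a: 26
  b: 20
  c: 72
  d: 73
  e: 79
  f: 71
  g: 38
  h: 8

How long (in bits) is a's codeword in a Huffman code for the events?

Repeatedly merge the two smallest:
h(8) + b(20) → 28
a(26) + 28 → 54
g(38) + 54 → 92
f(71) + c(72) → 143
d(73) + e(79) → 152
92 + 143 → 235
152 + 235 → 387
a sits 4 levels below the root, so its codeword is 4 bits.

4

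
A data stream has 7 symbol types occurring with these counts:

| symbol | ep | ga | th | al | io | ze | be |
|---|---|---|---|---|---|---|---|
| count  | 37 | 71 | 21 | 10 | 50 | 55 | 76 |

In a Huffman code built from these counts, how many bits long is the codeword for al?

Huffman merges, smallest pair first:
merge al(10) and th(21): 31
merge 31 and ep(37): 68
merge io(50) and ze(55): 105
merge 68 and ga(71): 139
merge be(76) and 105: 181
merge 139 and 181: 320
al's leaf is at depth 4, giving a 4-bit codeword.

4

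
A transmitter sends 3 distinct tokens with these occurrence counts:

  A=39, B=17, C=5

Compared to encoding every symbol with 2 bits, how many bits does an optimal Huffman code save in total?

39

Fixed-length: 2 bits × 61 symbols = 122 bits.
Huffman merges:
C(5) + B(17) → 22
22 + A(39) → 61
Huffman total = 22 + 61 = 83 bits.
Saving = 122 − 83 = 39 bits.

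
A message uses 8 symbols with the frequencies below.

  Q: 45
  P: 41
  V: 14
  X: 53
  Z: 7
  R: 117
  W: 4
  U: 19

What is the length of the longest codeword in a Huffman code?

Merge the two lowest-weight nodes at each step:
combine W(4), Z(7) → 11
combine 11, V(14) → 25
combine U(19), 25 → 44
combine P(41), 44 → 85
combine Q(45), X(53) → 98
combine 85, 98 → 183
combine R(117), 183 → 300
The first pair merged (W, Z) ends up deepest, at depth 6.

6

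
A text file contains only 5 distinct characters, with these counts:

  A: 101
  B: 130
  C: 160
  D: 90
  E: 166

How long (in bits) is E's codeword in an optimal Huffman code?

2

Repeatedly merge the two smallest:
merge D(90) and A(101): 191
merge B(130) and C(160): 290
merge E(166) and 191: 357
merge 290 and 357: 647
E sits 2 levels below the root, so its codeword is 2 bits.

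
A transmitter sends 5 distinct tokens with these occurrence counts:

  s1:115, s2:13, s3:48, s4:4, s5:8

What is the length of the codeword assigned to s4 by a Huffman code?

4

Repeatedly merge the two smallest:
merge s4(4) and s5(8): 12
merge 12 and s2(13): 25
merge 25 and s3(48): 73
merge 73 and s1(115): 188
The subtree containing s4 is merged 4 times, so code length = 4.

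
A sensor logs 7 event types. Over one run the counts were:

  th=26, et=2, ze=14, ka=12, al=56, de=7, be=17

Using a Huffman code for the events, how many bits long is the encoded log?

Greedily combine the two least-frequent nodes:
combine et(2), de(7) → 9
combine 9, ka(12) → 21
combine ze(14), be(17) → 31
combine 21, th(26) → 47
combine 31, 47 → 78
combine al(56), 78 → 134
The encoded length is the sum of every internal node's weight: 9 + 21 + 31 + 47 + 78 + 134 = 320 bits.

320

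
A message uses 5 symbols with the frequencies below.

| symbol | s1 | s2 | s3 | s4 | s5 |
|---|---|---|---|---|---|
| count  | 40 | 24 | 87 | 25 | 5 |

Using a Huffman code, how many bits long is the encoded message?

358

Merge the two smallest weights repeatedly:
s5(5) + s2(24) → 29
s4(25) + 29 → 54
s1(40) + 54 → 94
s3(87) + 94 → 181
Each symbol's bit-cost is frequency × depth; summing gives 358 bits (equivalently 29 + 54 + 94 + 181).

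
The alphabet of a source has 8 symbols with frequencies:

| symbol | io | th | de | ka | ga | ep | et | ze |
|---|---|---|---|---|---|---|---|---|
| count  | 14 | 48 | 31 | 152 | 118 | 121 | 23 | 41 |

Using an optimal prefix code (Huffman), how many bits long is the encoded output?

1447

Greedily combine the two least-frequent nodes:
combine io(14), et(23) → 37
combine de(31), 37 → 68
combine ze(41), th(48) → 89
combine 68, 89 → 157
combine ga(118), ep(121) → 239
combine ka(152), 157 → 309
combine 239, 309 → 548
Each symbol's bit-cost is frequency × depth; summing gives 1447 bits (equivalently 37 + 68 + 89 + 157 + 239 + 309 + 548).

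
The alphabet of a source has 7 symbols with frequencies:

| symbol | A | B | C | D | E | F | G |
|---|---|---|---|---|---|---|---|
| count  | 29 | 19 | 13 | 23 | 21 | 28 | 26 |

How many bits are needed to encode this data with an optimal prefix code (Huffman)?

Build the Huffman tree bottom-up:
combine C(13), B(19) → 32
combine E(21), D(23) → 44
combine G(26), F(28) → 54
combine A(29), 32 → 61
combine 44, 54 → 98
combine 61, 98 → 159
Total encoded bits = sum of merged weights = 32 + 44 + 54 + 61 + 98 + 159 = 448.

448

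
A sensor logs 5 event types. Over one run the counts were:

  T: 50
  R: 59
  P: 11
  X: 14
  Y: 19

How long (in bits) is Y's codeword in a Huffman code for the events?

Build the tree from the bottom:
combine P(11), X(14) → 25
combine Y(19), 25 → 44
combine 44, T(50) → 94
combine R(59), 94 → 153
Y sits 3 levels below the root, so its codeword is 3 bits.

3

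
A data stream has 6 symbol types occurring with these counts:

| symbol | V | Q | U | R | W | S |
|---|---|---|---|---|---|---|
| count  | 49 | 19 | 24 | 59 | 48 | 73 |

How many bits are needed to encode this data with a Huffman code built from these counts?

Greedily combine the two least-frequent nodes:
merge Q(19) and U(24): 43
merge 43 and W(48): 91
merge V(49) and R(59): 108
merge S(73) and 91: 164
merge 108 and 164: 272
The encoded length is the sum of every internal node's weight: 43 + 91 + 108 + 164 + 272 = 678 bits.

678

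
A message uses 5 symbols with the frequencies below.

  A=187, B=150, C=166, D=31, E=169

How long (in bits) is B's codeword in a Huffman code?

3

Huffman merges, smallest pair first:
combine D(31), B(150) → 181
combine C(166), E(169) → 335
combine 181, A(187) → 368
combine 335, 368 → 703
B's leaf is at depth 3, giving a 3-bit codeword.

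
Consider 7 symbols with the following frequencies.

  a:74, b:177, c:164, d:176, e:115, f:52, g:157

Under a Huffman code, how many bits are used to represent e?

3

Huffman merges, smallest pair first:
f(52) + a(74) → 126
e(115) + 126 → 241
g(157) + c(164) → 321
d(176) + b(177) → 353
241 + 321 → 562
353 + 562 → 915
e's leaf is at depth 3, giving a 3-bit codeword.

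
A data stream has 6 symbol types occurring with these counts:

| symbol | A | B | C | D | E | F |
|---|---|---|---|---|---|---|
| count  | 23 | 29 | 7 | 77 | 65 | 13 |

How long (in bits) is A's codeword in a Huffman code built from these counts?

4

Repeatedly merge the two smallest:
C(7) + F(13) → 20
20 + A(23) → 43
B(29) + 43 → 72
E(65) + 72 → 137
D(77) + 137 → 214
A sits 4 levels below the root, so its codeword is 4 bits.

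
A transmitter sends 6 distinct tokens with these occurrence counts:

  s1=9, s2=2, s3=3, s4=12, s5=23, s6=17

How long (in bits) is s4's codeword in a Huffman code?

2

Repeatedly merge the two smallest:
combine s2(2), s3(3) → 5
combine 5, s1(9) → 14
combine s4(12), 14 → 26
combine s6(17), s5(23) → 40
combine 26, 40 → 66
s4's leaf is at depth 2, giving a 2-bit codeword.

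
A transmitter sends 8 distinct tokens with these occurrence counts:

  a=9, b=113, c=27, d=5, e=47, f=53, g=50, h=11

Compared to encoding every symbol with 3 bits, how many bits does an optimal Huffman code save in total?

135

Fixed-length: 3 bits × 315 symbols = 945 bits.
Huffman merges:
combine d(5), a(9) → 14
combine h(11), 14 → 25
combine 25, c(27) → 52
combine e(47), g(50) → 97
combine 52, f(53) → 105
combine 97, 105 → 202
combine b(113), 202 → 315
Huffman total = 14 + 25 + 52 + 97 + 105 + 202 + 315 = 810 bits.
Saving = 945 − 810 = 135 bits.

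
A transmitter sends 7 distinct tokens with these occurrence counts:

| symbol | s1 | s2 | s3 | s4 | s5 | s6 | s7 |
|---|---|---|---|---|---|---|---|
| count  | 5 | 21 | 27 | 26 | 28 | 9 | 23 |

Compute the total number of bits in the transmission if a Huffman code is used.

Greedily combine the two least-frequent nodes:
merge s1(5) and s6(9): 14
merge 14 and s2(21): 35
merge s7(23) and s4(26): 49
merge s3(27) and s5(28): 55
merge 35 and 49: 84
merge 55 and 84: 139
The encoded length is the sum of every internal node's weight: 14 + 35 + 49 + 55 + 84 + 139 = 376 bits.

376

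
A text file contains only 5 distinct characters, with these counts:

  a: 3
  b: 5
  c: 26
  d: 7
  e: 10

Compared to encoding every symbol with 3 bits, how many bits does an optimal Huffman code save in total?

54

Fixed-length: 3 bits × 51 symbols = 153 bits.
Huffman merges:
combine a(3), b(5) → 8
combine d(7), 8 → 15
combine e(10), 15 → 25
combine 25, c(26) → 51
Huffman total = 8 + 15 + 25 + 51 = 99 bits.
Saving = 153 − 99 = 54 bits.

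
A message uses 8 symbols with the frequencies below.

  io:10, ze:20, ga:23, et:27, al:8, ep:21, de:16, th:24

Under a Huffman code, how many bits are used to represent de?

3

Huffman merges, smallest pair first:
merge al(8) and io(10): 18
merge de(16) and 18: 34
merge ze(20) and ep(21): 41
merge ga(23) and th(24): 47
merge et(27) and 34: 61
merge 41 and 47: 88
merge 61 and 88: 149
The subtree containing de is merged 3 times, so code length = 3.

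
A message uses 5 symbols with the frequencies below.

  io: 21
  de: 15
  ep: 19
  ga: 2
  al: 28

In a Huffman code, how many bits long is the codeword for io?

Build the tree from the bottom:
merge ga(2) and de(15): 17
merge 17 and ep(19): 36
merge io(21) and al(28): 49
merge 36 and 49: 85
io's leaf is at depth 2, giving a 2-bit codeword.

2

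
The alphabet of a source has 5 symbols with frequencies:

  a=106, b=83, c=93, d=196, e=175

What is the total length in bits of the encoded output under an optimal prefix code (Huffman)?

Build the Huffman tree bottom-up:
combine b(83), c(93) → 176
combine a(106), e(175) → 281
combine 176, d(196) → 372
combine 281, 372 → 653
Each symbol's bit-cost is frequency × depth; summing gives 1482 bits (equivalently 176 + 281 + 372 + 653).

1482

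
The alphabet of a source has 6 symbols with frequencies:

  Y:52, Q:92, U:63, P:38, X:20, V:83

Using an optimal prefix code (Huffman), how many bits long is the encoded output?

864

Merge the two smallest weights repeatedly:
combine X(20), P(38) → 58
combine Y(52), 58 → 110
combine U(63), V(83) → 146
combine Q(92), 110 → 202
combine 146, 202 → 348
The encoded length is the sum of every internal node's weight: 58 + 110 + 146 + 202 + 348 = 864 bits.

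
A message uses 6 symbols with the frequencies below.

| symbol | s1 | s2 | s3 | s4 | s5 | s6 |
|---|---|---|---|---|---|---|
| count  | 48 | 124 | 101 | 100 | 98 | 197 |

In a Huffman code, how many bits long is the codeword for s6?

Huffman merges, smallest pair first:
combine s1(48), s5(98) → 146
combine s4(100), s3(101) → 201
combine s2(124), 146 → 270
combine s6(197), 201 → 398
combine 270, 398 → 668
s6 sits 2 levels below the root, so its codeword is 2 bits.

2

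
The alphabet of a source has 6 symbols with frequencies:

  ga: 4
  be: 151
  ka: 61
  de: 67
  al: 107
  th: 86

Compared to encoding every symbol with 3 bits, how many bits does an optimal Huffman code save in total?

279

Fixed-length: 3 bits × 476 symbols = 1428 bits.
Huffman merges:
combine ga(4), ka(61) → 65
combine 65, de(67) → 132
combine th(86), al(107) → 193
combine 132, be(151) → 283
combine 193, 283 → 476
Huffman total = 65 + 132 + 193 + 283 + 476 = 1149 bits.
Saving = 1428 − 1149 = 279 bits.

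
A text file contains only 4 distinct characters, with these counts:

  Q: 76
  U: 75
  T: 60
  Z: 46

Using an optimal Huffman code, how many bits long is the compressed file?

Merge the two smallest weights repeatedly:
merge Z(46) and T(60): 106
merge U(75) and Q(76): 151
merge 106 and 151: 257
The encoded length is the sum of every internal node's weight: 106 + 151 + 257 = 514 bits.

514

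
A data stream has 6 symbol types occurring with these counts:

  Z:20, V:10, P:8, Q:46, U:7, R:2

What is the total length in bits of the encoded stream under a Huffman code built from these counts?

Greedily combine the two least-frequent nodes:
R(2) + U(7) → 9
P(8) + 9 → 17
V(10) + 17 → 27
Z(20) + 27 → 47
Q(46) + 47 → 93
Total encoded bits = sum of merged weights = 9 + 17 + 27 + 47 + 93 = 193.

193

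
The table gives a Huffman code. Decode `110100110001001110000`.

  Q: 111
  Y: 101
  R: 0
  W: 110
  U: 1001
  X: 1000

Read left to right; each codeword is recognised as soon as it completes (prefix code):
  110→W | 1001→U | 1000→X | 1001→U | 110→W | 0→R | 0→R | 0→R
Decoded message: WUXUWRRR

WUXUWRRR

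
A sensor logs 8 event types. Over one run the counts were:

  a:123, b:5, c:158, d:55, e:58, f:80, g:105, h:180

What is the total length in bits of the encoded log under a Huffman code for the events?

2132

Merge the two smallest weights repeatedly:
merge b(5) and d(55): 60
merge e(58) and 60: 118
merge f(80) and g(105): 185
merge 118 and a(123): 241
merge c(158) and h(180): 338
merge 185 and 241: 426
merge 338 and 426: 764
Each symbol's bit-cost is frequency × depth; summing gives 2132 bits (equivalently 60 + 118 + 185 + 241 + 338 + 426 + 764).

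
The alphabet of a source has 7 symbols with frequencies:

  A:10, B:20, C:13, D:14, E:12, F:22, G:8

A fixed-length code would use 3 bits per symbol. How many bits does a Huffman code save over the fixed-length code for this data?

Fixed-length: 3 bits × 99 symbols = 297 bits.
Huffman merges:
merge G(8) and A(10): 18
merge E(12) and C(13): 25
merge D(14) and 18: 32
merge B(20) and F(22): 42
merge 25 and 32: 57
merge 42 and 57: 99
Huffman total = 18 + 25 + 32 + 42 + 57 + 99 = 273 bits.
Saving = 297 − 273 = 24 bits.

24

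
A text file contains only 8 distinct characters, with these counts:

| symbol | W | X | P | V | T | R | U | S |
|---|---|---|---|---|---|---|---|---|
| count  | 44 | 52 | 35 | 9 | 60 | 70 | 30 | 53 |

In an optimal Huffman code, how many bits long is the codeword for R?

Repeatedly merge the two smallest:
combine V(9), U(30) → 39
combine P(35), 39 → 74
combine W(44), X(52) → 96
combine S(53), T(60) → 113
combine R(70), 74 → 144
combine 96, 113 → 209
combine 144, 209 → 353
The subtree containing R is merged 2 times, so code length = 2.

2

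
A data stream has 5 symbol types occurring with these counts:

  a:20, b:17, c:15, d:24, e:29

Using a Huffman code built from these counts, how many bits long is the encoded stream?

Merge the two smallest weights repeatedly:
combine c(15), b(17) → 32
combine a(20), d(24) → 44
combine e(29), 32 → 61
combine 44, 61 → 105
Total encoded bits = sum of merged weights = 32 + 44 + 61 + 105 = 242.

242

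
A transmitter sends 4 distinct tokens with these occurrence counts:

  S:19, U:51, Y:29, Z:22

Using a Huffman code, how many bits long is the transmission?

232

Merge the two smallest weights repeatedly:
merge S(19) and Z(22): 41
merge Y(29) and 41: 70
merge U(51) and 70: 121
Total encoded bits = sum of merged weights = 41 + 70 + 121 = 232.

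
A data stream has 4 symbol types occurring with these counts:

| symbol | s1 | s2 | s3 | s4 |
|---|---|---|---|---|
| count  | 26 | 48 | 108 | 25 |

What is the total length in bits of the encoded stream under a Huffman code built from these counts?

Greedily combine the two least-frequent nodes:
merge s4(25) and s1(26): 51
merge s2(48) and 51: 99
merge 99 and s3(108): 207
Each symbol's bit-cost is frequency × depth; summing gives 357 bits (equivalently 51 + 99 + 207).

357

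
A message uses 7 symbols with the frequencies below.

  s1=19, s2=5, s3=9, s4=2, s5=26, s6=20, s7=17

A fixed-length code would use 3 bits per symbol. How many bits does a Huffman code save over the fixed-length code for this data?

Fixed-length: 3 bits × 98 symbols = 294 bits.
Huffman merges:
combine s4(2), s2(5) → 7
combine 7, s3(9) → 16
combine 16, s7(17) → 33
combine s1(19), s6(20) → 39
combine s5(26), 33 → 59
combine 39, 59 → 98
Huffman total = 7 + 16 + 33 + 39 + 59 + 98 = 252 bits.
Saving = 294 − 252 = 42 bits.

42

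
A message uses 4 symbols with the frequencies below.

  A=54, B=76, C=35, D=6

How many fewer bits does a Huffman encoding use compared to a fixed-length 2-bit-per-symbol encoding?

Fixed-length: 2 bits × 171 symbols = 342 bits.
Huffman merges:
merge D(6) and C(35): 41
merge 41 and A(54): 95
merge B(76) and 95: 171
Huffman total = 41 + 95 + 171 = 307 bits.
Saving = 342 − 307 = 35 bits.

35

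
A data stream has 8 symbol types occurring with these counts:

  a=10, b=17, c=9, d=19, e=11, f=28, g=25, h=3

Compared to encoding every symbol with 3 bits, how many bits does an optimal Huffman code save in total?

Fixed-length: 3 bits × 122 symbols = 366 bits.
Huffman merges:
h(3) + c(9) → 12
a(10) + e(11) → 21
12 + b(17) → 29
d(19) + 21 → 40
g(25) + f(28) → 53
29 + 40 → 69
53 + 69 → 122
Huffman total = 12 + 21 + 29 + 40 + 53 + 69 + 122 = 346 bits.
Saving = 366 − 346 = 20 bits.

20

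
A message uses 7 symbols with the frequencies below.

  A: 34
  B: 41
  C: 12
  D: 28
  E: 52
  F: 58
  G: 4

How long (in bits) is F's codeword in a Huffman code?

2

Repeatedly merge the two smallest:
combine G(4), C(12) → 16
combine 16, D(28) → 44
combine A(34), B(41) → 75
combine 44, E(52) → 96
combine F(58), 75 → 133
combine 96, 133 → 229
F sits 2 levels below the root, so its codeword is 2 bits.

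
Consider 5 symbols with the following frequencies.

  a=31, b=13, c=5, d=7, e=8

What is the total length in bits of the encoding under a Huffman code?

Greedily combine the two least-frequent nodes:
merge c(5) and d(7): 12
merge e(8) and 12: 20
merge b(13) and 20: 33
merge a(31) and 33: 64
Total encoded bits = sum of merged weights = 12 + 20 + 33 + 64 = 129.

129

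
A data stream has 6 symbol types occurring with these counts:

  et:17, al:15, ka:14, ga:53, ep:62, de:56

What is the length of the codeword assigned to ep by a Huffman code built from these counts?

Build the tree from the bottom:
merge ka(14) and al(15): 29
merge et(17) and 29: 46
merge 46 and ga(53): 99
merge de(56) and ep(62): 118
merge 99 and 118: 217
The subtree containing ep is merged 2 times, so code length = 2.

2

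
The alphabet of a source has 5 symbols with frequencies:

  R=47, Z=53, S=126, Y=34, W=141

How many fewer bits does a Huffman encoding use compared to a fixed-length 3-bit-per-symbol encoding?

Fixed-length: 3 bits × 401 symbols = 1203 bits.
Huffman merges:
Y(34) + R(47) → 81
Z(53) + 81 → 134
S(126) + 134 → 260
W(141) + 260 → 401
Huffman total = 81 + 134 + 260 + 401 = 876 bits.
Saving = 1203 − 876 = 327 bits.

327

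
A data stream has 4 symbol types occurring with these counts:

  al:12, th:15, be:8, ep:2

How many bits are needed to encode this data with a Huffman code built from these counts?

Merge the two smallest weights repeatedly:
combine ep(2), be(8) → 10
combine 10, al(12) → 22
combine th(15), 22 → 37
Each symbol's bit-cost is frequency × depth; summing gives 69 bits (equivalently 10 + 22 + 37).

69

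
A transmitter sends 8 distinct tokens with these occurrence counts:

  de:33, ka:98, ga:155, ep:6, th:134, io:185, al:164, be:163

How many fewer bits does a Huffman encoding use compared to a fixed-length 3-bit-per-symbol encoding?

Fixed-length: 3 bits × 938 symbols = 2814 bits.
Huffman merges:
merge ep(6) and de(33): 39
merge 39 and ka(98): 137
merge th(134) and 137: 271
merge ga(155) and be(163): 318
merge al(164) and io(185): 349
merge 271 and 318: 589
merge 349 and 589: 938
Huffman total = 39 + 137 + 271 + 318 + 349 + 589 + 938 = 2641 bits.
Saving = 2814 − 2641 = 173 bits.

173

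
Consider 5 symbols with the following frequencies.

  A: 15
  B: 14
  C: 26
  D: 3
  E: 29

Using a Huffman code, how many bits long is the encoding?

191

Greedily combine the two least-frequent nodes:
D(3) + B(14) → 17
A(15) + 17 → 32
C(26) + E(29) → 55
32 + 55 → 87
Each symbol's bit-cost is frequency × depth; summing gives 191 bits (equivalently 17 + 32 + 55 + 87).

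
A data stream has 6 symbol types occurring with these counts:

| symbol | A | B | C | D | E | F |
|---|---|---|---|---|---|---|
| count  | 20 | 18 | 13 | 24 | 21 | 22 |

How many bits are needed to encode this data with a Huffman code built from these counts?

Merge the two smallest weights repeatedly:
combine C(13), B(18) → 31
combine A(20), E(21) → 41
combine F(22), D(24) → 46
combine 31, 41 → 72
combine 46, 72 → 118
Each symbol's bit-cost is frequency × depth; summing gives 308 bits (equivalently 31 + 41 + 46 + 72 + 118).

308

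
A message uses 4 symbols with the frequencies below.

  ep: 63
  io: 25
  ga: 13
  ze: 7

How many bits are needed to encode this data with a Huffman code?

Greedily combine the two least-frequent nodes:
combine ze(7), ga(13) → 20
combine 20, io(25) → 45
combine 45, ep(63) → 108
The encoded length is the sum of every internal node's weight: 20 + 45 + 108 = 173 bits.

173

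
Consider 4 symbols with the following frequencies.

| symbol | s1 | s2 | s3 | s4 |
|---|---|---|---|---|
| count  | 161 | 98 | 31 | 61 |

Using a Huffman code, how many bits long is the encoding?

Merge the two smallest weights repeatedly:
combine s3(31), s4(61) → 92
combine 92, s2(98) → 190
combine s1(161), 190 → 351
Total encoded bits = sum of merged weights = 92 + 190 + 351 = 633.

633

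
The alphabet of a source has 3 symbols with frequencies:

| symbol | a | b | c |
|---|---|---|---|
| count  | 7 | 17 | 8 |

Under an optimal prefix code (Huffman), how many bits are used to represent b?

1

Build the tree from the bottom:
combine a(7), c(8) → 15
combine 15, b(17) → 32
b is a child of the root — depth 1, so its codeword is a single bit.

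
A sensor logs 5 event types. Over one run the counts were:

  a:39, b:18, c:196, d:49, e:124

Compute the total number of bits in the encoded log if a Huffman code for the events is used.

819

Greedily combine the two least-frequent nodes:
combine b(18), a(39) → 57
combine d(49), 57 → 106
combine 106, e(124) → 230
combine c(196), 230 → 426
The encoded length is the sum of every internal node's weight: 57 + 106 + 230 + 426 = 819 bits.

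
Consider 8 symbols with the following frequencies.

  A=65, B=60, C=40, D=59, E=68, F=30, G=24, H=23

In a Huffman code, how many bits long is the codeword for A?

Build the tree from the bottom:
combine H(23), G(24) → 47
combine F(30), C(40) → 70
combine 47, D(59) → 106
combine B(60), A(65) → 125
combine E(68), 70 → 138
combine 106, 125 → 231
combine 138, 231 → 369
A's leaf is at depth 3, giving a 3-bit codeword.

3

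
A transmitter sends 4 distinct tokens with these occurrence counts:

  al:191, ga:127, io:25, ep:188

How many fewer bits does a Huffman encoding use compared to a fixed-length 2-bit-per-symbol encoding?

Fixed-length: 2 bits × 531 symbols = 1062 bits.
Huffman merges:
io(25) + ga(127) → 152
152 + ep(188) → 340
al(191) + 340 → 531
Huffman total = 152 + 340 + 531 = 1023 bits.
Saving = 1062 − 1023 = 39 bits.

39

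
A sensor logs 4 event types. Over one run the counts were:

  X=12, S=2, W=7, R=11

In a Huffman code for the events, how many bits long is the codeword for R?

2

Repeatedly merge the two smallest:
merge S(2) and W(7): 9
merge 9 and R(11): 20
merge X(12) and 20: 32
R sits 2 levels below the root, so its codeword is 2 bits.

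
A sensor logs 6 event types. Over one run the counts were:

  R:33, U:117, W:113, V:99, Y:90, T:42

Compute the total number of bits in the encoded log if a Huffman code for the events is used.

1228

Greedily combine the two least-frequent nodes:
R(33) + T(42) → 75
75 + Y(90) → 165
V(99) + W(113) → 212
U(117) + 165 → 282
212 + 282 → 494
The encoded length is the sum of every internal node's weight: 75 + 165 + 212 + 282 + 494 = 1228 bits.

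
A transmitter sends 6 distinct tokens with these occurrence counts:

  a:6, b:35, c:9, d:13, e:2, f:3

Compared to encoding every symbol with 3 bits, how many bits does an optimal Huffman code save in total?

67

Fixed-length: 3 bits × 68 symbols = 204 bits.
Huffman merges:
e(2) + f(3) → 5
5 + a(6) → 11
c(9) + 11 → 20
d(13) + 20 → 33
33 + b(35) → 68
Huffman total = 5 + 11 + 20 + 33 + 68 = 137 bits.
Saving = 204 − 137 = 67 bits.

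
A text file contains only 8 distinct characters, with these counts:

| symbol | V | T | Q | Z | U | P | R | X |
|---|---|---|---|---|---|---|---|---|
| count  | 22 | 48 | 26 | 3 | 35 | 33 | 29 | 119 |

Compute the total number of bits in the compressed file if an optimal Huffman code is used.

Merge the two smallest weights repeatedly:
combine Z(3), V(22) → 25
combine 25, Q(26) → 51
combine R(29), P(33) → 62
combine U(35), T(48) → 83
combine 51, 62 → 113
combine 83, 113 → 196
combine X(119), 196 → 315
Total encoded bits = sum of merged weights = 25 + 51 + 62 + 83 + 113 + 196 + 315 = 845.

845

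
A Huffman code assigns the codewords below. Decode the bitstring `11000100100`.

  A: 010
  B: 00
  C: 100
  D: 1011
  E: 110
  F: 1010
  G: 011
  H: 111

EBCC

Read left to right; each codeword is recognised as soon as it completes (prefix code):
  110→E | 00→B | 100→C | 100→C
Decoded message: EBCC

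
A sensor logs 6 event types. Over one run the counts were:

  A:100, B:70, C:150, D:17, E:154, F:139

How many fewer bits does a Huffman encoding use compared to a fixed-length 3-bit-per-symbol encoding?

356

Fixed-length: 3 bits × 630 symbols = 1890 bits.
Huffman merges:
merge D(17) and B(70): 87
merge 87 and A(100): 187
merge F(139) and C(150): 289
merge E(154) and 187: 341
merge 289 and 341: 630
Huffman total = 87 + 187 + 289 + 341 + 630 = 1534 bits.
Saving = 1890 − 1534 = 356 bits.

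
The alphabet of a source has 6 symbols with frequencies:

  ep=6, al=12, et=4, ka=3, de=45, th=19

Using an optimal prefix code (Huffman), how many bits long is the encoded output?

Merge the two smallest weights repeatedly:
combine ka(3), et(4) → 7
combine ep(6), 7 → 13
combine al(12), 13 → 25
combine th(19), 25 → 44
combine 44, de(45) → 89
Total encoded bits = sum of merged weights = 7 + 13 + 25 + 44 + 89 = 178.

178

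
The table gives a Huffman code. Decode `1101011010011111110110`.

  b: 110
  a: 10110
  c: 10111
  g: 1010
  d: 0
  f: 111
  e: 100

Read left to right; each codeword is recognised as soon as it completes (prefix code):
  110→b | 10110→a | 100→e | 111→f | 111→f | 10110→a
Decoded message: baeffa

baeffa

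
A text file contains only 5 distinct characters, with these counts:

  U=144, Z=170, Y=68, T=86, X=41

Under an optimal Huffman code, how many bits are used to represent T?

2

Huffman merges, smallest pair first:
combine X(41), Y(68) → 109
combine T(86), 109 → 195
combine U(144), Z(170) → 314
combine 195, 314 → 509
The subtree containing T is merged 2 times, so code length = 2.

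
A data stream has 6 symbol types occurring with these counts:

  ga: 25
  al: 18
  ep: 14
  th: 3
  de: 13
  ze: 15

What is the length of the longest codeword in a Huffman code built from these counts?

3

Merge the two lowest-weight nodes at each step:
combine th(3), de(13) → 16
combine ep(14), ze(15) → 29
combine 16, al(18) → 34
combine ga(25), 29 → 54
combine 34, 54 → 88
The rarest symbols sit at the bottom; the longest codeword is 3 bits.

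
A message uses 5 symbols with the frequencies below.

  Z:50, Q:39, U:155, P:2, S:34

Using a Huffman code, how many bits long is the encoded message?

516

Merge the two smallest weights repeatedly:
P(2) + S(34) → 36
36 + Q(39) → 75
Z(50) + 75 → 125
125 + U(155) → 280
The encoded length is the sum of every internal node's weight: 36 + 75 + 125 + 280 = 516 bits.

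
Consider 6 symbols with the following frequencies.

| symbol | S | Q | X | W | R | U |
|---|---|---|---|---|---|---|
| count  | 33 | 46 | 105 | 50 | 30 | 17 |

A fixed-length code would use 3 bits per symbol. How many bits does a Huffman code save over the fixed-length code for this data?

163

Fixed-length: 3 bits × 281 symbols = 843 bits.
Huffman merges:
U(17) + R(30) → 47
S(33) + Q(46) → 79
47 + W(50) → 97
79 + 97 → 176
X(105) + 176 → 281
Huffman total = 47 + 79 + 97 + 176 + 281 = 680 bits.
Saving = 843 − 680 = 163 bits.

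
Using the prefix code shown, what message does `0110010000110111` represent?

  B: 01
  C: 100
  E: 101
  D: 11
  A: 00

BCCADBD

Read left to right; each codeword is recognised as soon as it completes (prefix code):
  01→B | 100→C | 100→C | 00→A | 11→D | 01→B | 11→D
Decoded message: BCCADBD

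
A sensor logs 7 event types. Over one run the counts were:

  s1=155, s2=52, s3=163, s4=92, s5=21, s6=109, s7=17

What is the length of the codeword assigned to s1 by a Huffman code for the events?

Build the tree from the bottom:
combine s7(17), s5(21) → 38
combine 38, s2(52) → 90
combine 90, s4(92) → 182
combine s6(109), s1(155) → 264
combine s3(163), 182 → 345
combine 264, 345 → 609
s1's leaf is at depth 2, giving a 2-bit codeword.

2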